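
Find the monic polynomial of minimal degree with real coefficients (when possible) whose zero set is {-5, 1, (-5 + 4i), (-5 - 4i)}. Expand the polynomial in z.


The polynomial is p(z) = ∏_{α ∈ S} (z − α), where S = {-5, 1, (-5 + 4i), (-5 - 4i)}.
Expanding the product yields: p(z) = z^4 + 14·z^3 + 76·z^2 + 114·z -205.
Note conjugate pairs combine to real quadratics: (z − (-5+4i))(z − (-5−4i)) = z² + 10z + 41.
The resulting polynomial has degree 4 and real coefficients as required.

p(z) = z^4 + 14·z^3 + 76·z^2 + 114·z -205.


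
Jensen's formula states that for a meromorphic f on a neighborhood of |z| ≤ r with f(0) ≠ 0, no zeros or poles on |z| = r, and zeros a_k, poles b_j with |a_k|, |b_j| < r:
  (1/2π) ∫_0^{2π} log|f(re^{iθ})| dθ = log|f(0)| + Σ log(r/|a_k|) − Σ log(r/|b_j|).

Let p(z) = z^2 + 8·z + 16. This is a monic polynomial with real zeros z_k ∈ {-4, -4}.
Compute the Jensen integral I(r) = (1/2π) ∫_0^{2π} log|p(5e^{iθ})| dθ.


Zeros: -4, -4; r = 5.
Inside |z| < r: -4, -4. Outside (|z| ≥ r): ∅.
p(0) = 16, so log|p(0)| = log(16) = 2.7726.
Apply Jensen: I(r) = log|p(0)| + Σ_k log(r/|z_k|), summed over zeros inside |z| < r.
  log(r/|z_k|) for z_k = -4: log(5/4) = 0.2231
  log(r/|z_k|) for z_k = -4: log(5/4) = 0.2231
Sum over inside zeros: 0.4463.
I(r) = log|p(0)| + (inside sum) = 2.7726 + 0.4463 = 3.2189.
Closed form (all zeros inside, monic): I(r) = n·log(r) = 2·log(5) = 3.2189. ✓

I(r) ≈ 3.2189.


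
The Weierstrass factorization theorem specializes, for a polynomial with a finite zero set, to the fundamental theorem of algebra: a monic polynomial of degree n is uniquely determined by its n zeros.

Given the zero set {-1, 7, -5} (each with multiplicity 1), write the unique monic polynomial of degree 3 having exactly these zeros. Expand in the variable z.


The polynomial is p(z) = ∏_{α ∈ S} (z − α), where S = {-1, 7, -5}.
Expanding the product yields: p(z) = z^3 -z^2 -37·z -35.
The resulting polynomial has degree 3 and real coefficients as required.

p(z) = z^3 -z^2 -37·z -35.


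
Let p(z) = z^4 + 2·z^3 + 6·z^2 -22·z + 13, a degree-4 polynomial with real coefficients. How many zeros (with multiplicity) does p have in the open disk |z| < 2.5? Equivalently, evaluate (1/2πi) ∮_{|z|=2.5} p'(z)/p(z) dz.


The zeros of p are: 1, (-2 + 3i), (-2 - 3i), 1.
Their magnitudes are: 1, 3.606, 3.606, 1.
Zeros with |z| < R = 2.5: 1, 1.
Count = 2.
By the argument principle, (1/2πi) ∮_{|z|=R} p'(z)/p(z) dz equals exactly this count.

Number of zeros inside |z| < 2.5: 2.


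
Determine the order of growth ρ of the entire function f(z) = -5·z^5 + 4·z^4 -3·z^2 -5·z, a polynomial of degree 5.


|f(z)| ≤ Σ|c_k|·r^k = O(r^5) as r → ∞. Polynomial growth is O(e^{r^ε}) for every ε > 0 (since r^5/e^{r^ε} → 0), so ρ ≤ ε for all ε > 0, i.e. ρ = 0. Every nonconstant polynomial has order 0.
Therefore ρ = 0.

Order ρ = 0.


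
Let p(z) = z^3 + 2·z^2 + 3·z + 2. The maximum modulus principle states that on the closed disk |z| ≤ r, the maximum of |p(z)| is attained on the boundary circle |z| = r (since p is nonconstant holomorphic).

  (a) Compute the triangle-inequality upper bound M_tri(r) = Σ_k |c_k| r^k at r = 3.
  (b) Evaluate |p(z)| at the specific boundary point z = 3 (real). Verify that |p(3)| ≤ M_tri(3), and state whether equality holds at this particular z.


Coefficients: c_0 = 2, c_1 = 3, c_2 = 2, c_3 = 1. Radius r = 3.
Part (a). Triangle bound: M_tri(r) = Σ_k |c_k| r^k
  = |2|·3^0 + |3|·3^1 + |2|·3^2 + |1|·3^3
  = 2 + 9 + 18 + 27 = 56.
This bounds M(r) := max_{|z|=r} |p(z)| from above; equality holds iff all terms c_k z^k can be made to align in phase at a single z on |z|=r.
Part (b). At z = 3 (real, on the circle |z| = r):
  p(3) = (2)·3^0 + (3)·3^1 + (2)·3^2 + (1)·3^3 = 56.
  |p(3)| = 56.
Since all nonzero coefficients share the same sign, |p(3)| = 56 = M_tri(3); the triangle bound is attained at z = 3, so in fact M(r) = 56.

M_tri(3) = 56; |p(3)| = 56; equality at z=3: yes.


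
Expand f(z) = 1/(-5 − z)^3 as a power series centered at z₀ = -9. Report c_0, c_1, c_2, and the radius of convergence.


Let w = z − z₀, so z = z₀ + w.
Then -5 − z = -5 − (z₀ + w) = (-5 − z₀) − w = 4 − w.
f(z) = 1/(4 − w)^3 = (1/(4)^3) · (1 − w/(4))^{−3}.
By the binomial series (1−u)^{−3} = Σ_{n≥0} C(n+2, 2) u^n for |u|<1, with u = w/(4):
  c_n = C(n+2, 2) / (4)^(n+3).
  c_0 = 1/(4)^3 = 1/64.
  c_1 = 3/(4)^4 = 3/256.
  c_2 = 6/(4)^5 = 3/512.
The series is valid for |w/d| < 1, i.e. |z − z₀| < |d|.
Radius of convergence: R = |-5 − z₀| = |4| = 4 (distance from z₀ to the singularity z = -5).

c_0 = 1/64, c_1 = 3/256, c_2 = 3/512; R = 4.


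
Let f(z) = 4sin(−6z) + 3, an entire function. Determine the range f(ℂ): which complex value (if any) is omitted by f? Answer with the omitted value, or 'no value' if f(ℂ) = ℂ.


Little Picard bounds the complement of f(ℂ) to at most one point.
sin is entire and surjective onto ℂ: for every w ∈ ℂ, sin(ζ) = w has a solution ζ ∈ ℂ (e.g., via the complex inverse arcsin). With ζ = −6z this gives z = ζ/(-6). Then 4·sin(−6z) takes every value in 4·ℂ = ℂ, and adding 3 is a bijection of ℂ. So f is surjective and omits no value. (Note: only on the real line is sin bounded by [−1, 1].)

Omitted value: no value.


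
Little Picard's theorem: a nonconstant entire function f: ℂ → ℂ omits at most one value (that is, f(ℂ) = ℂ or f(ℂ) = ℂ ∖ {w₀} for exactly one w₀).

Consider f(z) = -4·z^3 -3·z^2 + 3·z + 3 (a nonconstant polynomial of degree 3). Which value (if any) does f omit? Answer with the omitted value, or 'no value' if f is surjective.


Little Picard bounds the complement of f(ℂ) to at most one point.
For every w ∈ ℂ, the equation p(z) − w = 0 is a nonconstant polynomial in z and hence has at least one root by the fundamental theorem of algebra. So p is surjective onto ℂ, omitting no value.

Omitted value: no value.


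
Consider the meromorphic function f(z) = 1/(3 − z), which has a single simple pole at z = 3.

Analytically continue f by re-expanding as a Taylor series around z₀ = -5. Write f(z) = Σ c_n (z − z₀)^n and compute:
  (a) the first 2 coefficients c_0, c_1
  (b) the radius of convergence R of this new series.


Let w = z − z₀, so z = z₀ + w.
Then 3 − z = 3 − (z₀ + w) = (3 − z₀) − w = 8 − w.
f(z) = 1/(8 − w) = (1/(8)) · 1/(1 − w/(8)) = Σ_{n≥0} w^n / (8)^(n+1).
So c_n = 1/(8)^(n+1):
  c_0 = 1/(8)^1 = 1/8.
  c_1 = 1/(8)^2 = 1/64.
The series is valid for |w/d| < 1, i.e. |z − z₀| < |d|.
Radius of convergence: R = |3 − z₀| = |8| = 8 (distance from z₀ to the singularity z = 3).

c_0 = 1/8, c_1 = 1/64; R = 8.


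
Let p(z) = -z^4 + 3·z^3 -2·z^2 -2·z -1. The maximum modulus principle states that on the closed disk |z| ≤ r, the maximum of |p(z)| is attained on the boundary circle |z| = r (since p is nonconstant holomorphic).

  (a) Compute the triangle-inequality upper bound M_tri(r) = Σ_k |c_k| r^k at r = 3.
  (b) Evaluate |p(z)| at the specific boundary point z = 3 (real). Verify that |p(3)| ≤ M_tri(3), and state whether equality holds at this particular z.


Coefficients: c_0 = -1, c_1 = -2, c_2 = -2, c_3 = 3, c_4 = -1. Radius r = 3.
Part (a). Triangle bound: M_tri(r) = Σ_k |c_k| r^k
  = |-1|·3^0 + |-2|·3^1 + |-2|·3^2 + |3|·3^3 + |-1|·3^4
  = 1 + 6 + 18 + 81 + 81 = 187.
This bounds M(r) := max_{|z|=r} |p(z)| from above; equality holds iff all terms c_k z^k can be made to align in phase at a single z on |z|=r.
Part (b). At z = 3 (real, on the circle |z| = r):
  p(3) = (-1)·3^0 + (-2)·3^1 + (-2)·3^2 + (3)·3^3 + (-1)·3^4 = -25.
  |p(3)| = 25.
Check: |p(3)| = 25 ≤ 187 = M_tri(3). ✓ Equality does not hold at z = 3 (the coefficients have mixed signs, so the terms do not all align in phase there).

M_tri(3) = 187; |p(3)| = 25; equality at z=3: no.


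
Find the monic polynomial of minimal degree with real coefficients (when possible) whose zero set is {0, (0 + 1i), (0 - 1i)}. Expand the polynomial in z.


The polynomial is p(z) = ∏_{α ∈ S} (z − α), where S = {0, (0 + 1i), (0 - 1i)}.
Expanding the product yields: p(z) = z^3 + z.
Note conjugate pairs combine to real quadratics: (z − (0+1i))(z − (0−1i)) = z² + 1.
The resulting polynomial has degree 3 and real coefficients as required.

p(z) = z^3 + z.


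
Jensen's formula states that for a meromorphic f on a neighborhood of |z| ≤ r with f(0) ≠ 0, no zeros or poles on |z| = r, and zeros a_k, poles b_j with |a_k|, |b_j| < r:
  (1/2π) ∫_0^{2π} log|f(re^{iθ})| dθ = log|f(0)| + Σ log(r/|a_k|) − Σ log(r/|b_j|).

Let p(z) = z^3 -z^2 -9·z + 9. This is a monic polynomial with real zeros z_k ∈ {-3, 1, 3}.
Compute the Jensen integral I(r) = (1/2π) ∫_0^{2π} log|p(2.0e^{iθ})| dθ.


Zeros: -3, 1, 3; r = 2.0.
Inside |z| < r: 1. Outside (|z| ≥ r): -3, 3.
p(0) = 9, so log|p(0)| = log(9) = 2.1972.
Apply Jensen: I(r) = log|p(0)| + Σ_k log(r/|z_k|), summed over zeros inside |z| < r.
  log(r/|z_k|) for z_k = 1: log(2.0/1) = 0.6931
  Outside zeros (-3, 3) contribute nothing to the Jensen sum.
Sum over inside zeros: 0.6931.
I(r) = log|p(0)| + (inside sum) = 2.1972 + 0.6931 = 2.8904.
Note: since some zeros are outside |z| ≤ r, the simplified n·log(r) form does NOT apply — only the inside zeros contribute.

I(r) ≈ 2.8904.


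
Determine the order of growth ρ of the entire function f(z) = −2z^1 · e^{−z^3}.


M(r) = max_{|z|=r} |-2|·|z|^1·|e^{−z^3}| = 2·r^1 · e^{1r^3} (the factors attain their maxima compatibly on |z|=r). Then log M(r) = log 2 + 1·log r + 1r^3, dominated by the last term, so log log M(r) ~ 3·log r. The polynomial factor -2z^1 contributes only a log r term and does not affect the order. ρ = 3.
Therefore ρ = 3.

Order ρ = 3.


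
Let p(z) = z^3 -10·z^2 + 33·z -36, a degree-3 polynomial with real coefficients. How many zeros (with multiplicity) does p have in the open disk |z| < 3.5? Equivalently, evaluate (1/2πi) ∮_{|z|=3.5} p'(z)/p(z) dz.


The zeros of p are: 3, 4, 3.
Their magnitudes are: 3, 4, 3.
Zeros with |z| < R = 3.5: 3, 3.
Count = 2.
By the argument principle, (1/2πi) ∮_{|z|=R} p'(z)/p(z) dz equals exactly this count.

Number of zeros inside |z| < 3.5: 2.


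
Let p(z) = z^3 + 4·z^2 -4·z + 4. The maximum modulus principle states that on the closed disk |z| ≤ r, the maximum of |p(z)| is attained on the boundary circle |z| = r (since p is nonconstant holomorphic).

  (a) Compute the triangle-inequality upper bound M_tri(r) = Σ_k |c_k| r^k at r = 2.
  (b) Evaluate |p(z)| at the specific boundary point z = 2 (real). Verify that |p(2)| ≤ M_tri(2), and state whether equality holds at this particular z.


Coefficients: c_0 = 4, c_1 = -4, c_2 = 4, c_3 = 1. Radius r = 2.
Part (a). Triangle bound: M_tri(r) = Σ_k |c_k| r^k
  = |4|·2^0 + |-4|·2^1 + |4|·2^2 + |1|·2^3
  = 4 + 8 + 16 + 8 = 36.
This bounds M(r) := max_{|z|=r} |p(z)| from above; equality holds iff all terms c_k z^k can be made to align in phase at a single z on |z|=r.
Part (b). At z = 2 (real, on the circle |z| = r):
  p(2) = (4)·2^0 + (-4)·2^1 + (4)·2^2 + (1)·2^3 = 20.
  |p(2)| = 20.
Check: |p(2)| = 20 ≤ 36 = M_tri(2). ✓ Equality does not hold at z = 2 (the coefficients have mixed signs, so the terms do not all align in phase there).

M_tri(2) = 36; |p(2)| = 20; equality at z=2: no.


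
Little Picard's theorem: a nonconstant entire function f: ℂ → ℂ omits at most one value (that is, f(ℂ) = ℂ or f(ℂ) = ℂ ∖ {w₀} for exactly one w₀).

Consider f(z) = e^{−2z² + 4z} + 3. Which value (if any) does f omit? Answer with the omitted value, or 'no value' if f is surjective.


Little Picard bounds the complement of f(ℂ) to at most one point.
The exponent g(z) = −2z² + 4z is a nonconstant polynomial, hence surjective onto ℂ. So e^{g(z)} takes every value in {e^w : w ∈ ℂ} = ℂ ∖ {0}. Adding 3 shifts the range to ℂ ∖ {3}. f omits exactly 3.

Omitted value: 3.


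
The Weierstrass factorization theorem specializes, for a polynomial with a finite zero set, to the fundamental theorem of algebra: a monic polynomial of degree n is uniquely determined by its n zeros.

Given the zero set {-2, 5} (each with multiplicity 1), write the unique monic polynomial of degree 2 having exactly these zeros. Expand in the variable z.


The polynomial is p(z) = ∏_{α ∈ S} (z − α), where S = {-2, 5}.
Expanding the product yields: p(z) = z^2 -3·z -10.
The resulting polynomial has degree 2 and real coefficients as required.

p(z) = z^2 -3·z -10.


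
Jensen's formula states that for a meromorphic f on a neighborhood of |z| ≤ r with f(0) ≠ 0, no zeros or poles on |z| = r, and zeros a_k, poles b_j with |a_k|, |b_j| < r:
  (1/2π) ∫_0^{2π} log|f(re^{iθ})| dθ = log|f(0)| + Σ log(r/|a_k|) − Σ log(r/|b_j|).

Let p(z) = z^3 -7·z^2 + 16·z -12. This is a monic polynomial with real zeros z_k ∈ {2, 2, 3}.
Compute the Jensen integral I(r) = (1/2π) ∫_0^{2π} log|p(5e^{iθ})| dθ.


Zeros: 2, 2, 3; r = 5.
Inside |z| < r: 2, 2, 3. Outside (|z| ≥ r): ∅.
p(0) = -12, so log|p(0)| = log(12) = 2.4849.
Apply Jensen: I(r) = log|p(0)| + Σ_k log(r/|z_k|), summed over zeros inside |z| < r.
  log(r/|z_k|) for z_k = 2: log(5/2) = 0.9163
  log(r/|z_k|) for z_k = 2: log(5/2) = 0.9163
  log(r/|z_k|) for z_k = 3: log(5/3) = 0.5108
Sum over inside zeros: 2.3434.
I(r) = log|p(0)| + (inside sum) = 2.4849 + 2.3434 = 4.8283.
Closed form (all zeros inside, monic): I(r) = n·log(r) = 3·log(5) = 4.8283. ✓

I(r) ≈ 4.8283.


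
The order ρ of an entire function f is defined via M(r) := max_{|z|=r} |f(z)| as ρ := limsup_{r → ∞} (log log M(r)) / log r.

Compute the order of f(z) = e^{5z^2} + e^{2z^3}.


Each summand is entire of order 2 and 3 respectively (as in the single-exponential case). The order of a sum is at most the max of the orders, so ρ ≤ 3. For the lower bound: on |z|=r choose arg z so that 2z^3 is real positive; then |e^{2z^3}| = e^{2r^3} while |e^{5z^2}| ≤ e^{5r^2} = o(e^{2r^3}). So |f| ≥ e^{2r^3}(1 − o(1)) and ρ ≥ 3. Hence ρ = max(2, 3) = 3.
Therefore ρ = 3.

Order ρ = 3.


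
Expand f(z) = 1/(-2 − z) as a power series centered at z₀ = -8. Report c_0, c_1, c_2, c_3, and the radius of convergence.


Let w = z − z₀, so z = z₀ + w.
Then -2 − z = -2 − (z₀ + w) = (-2 − z₀) − w = 6 − w.
f(z) = 1/(6 − w) = (1/(6)) · 1/(1 − w/(6)) = Σ_{n≥0} w^n / (6)^(n+1).
So c_n = 1/(6)^(n+1):
  c_0 = 1/(6)^1 = 1/6.
  c_1 = 1/(6)^2 = 1/36.
  c_2 = 1/(6)^3 = 1/216.
  c_3 = 1/(6)^4 = 1/1296.
The series is valid for |w/d| < 1, i.e. |z − z₀| < |d|.
Radius of convergence: R = |-2 − z₀| = |6| = 6 (distance from z₀ to the singularity z = -2).

c_0 = 1/6, c_1 = 1/36, c_2 = 1/216, c_3 = 1/1296; R = 6.


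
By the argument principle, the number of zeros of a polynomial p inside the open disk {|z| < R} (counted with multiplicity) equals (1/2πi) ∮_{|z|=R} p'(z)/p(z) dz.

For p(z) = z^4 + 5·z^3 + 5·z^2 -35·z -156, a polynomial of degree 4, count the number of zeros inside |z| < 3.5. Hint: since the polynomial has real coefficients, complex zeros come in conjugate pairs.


The zeros of p are: 3, (-2 + 3i), (-2 - 3i), -4.
Their magnitudes are: 3, 3.606, 3.606, 4.
Zeros with |z| < R = 3.5: 3.
Count = 1.
By the argument principle, (1/2πi) ∮_{|z|=R} p'(z)/p(z) dz equals exactly this count.

Number of zeros inside |z| < 3.5: 1.


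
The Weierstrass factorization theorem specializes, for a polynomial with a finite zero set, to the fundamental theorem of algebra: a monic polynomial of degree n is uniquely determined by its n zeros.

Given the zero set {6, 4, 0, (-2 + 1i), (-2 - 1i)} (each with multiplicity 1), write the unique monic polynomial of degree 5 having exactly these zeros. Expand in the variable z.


The polynomial is p(z) = ∏_{α ∈ S} (z − α), where S = {6, 4, 0, (-2 + 1i), (-2 - 1i)}.
Expanding the product yields: p(z) = z^5 -6·z^4 -11·z^3 + 46·z^2 + 120·z.
Note conjugate pairs combine to real quadratics: (z − (-2+1i))(z − (-2−1i)) = z² + 4z + 5.
The resulting polynomial has degree 5 and real coefficients as required.

p(z) = z^5 -6·z^4 -11·z^3 + 46·z^2 + 120·z.


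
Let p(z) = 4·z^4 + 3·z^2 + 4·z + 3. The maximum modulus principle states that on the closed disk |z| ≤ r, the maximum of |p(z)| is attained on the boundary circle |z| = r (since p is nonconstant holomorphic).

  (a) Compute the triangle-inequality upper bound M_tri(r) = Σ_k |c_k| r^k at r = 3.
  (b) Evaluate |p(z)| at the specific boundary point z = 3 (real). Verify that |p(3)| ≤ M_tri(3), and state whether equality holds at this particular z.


Coefficients: c_0 = 3, c_1 = 4, c_2 = 3, c_3 = 0, c_4 = 4. Radius r = 3.
Part (a). Triangle bound: M_tri(r) = Σ_k |c_k| r^k
  = |3|·3^0 + |4|·3^1 + |3|·3^2 + |0|·3^3 + |4|·3^4
  = 3 + 12 + 27 + 0 + 324 = 366.
This bounds M(r) := max_{|z|=r} |p(z)| from above; equality holds iff all terms c_k z^k can be made to align in phase at a single z on |z|=r.
Part (b). At z = 3 (real, on the circle |z| = r):
  p(3) = (3)·3^0 + (4)·3^1 + (3)·3^2 + (0)·3^3 + (4)·3^4 = 366.
  |p(3)| = 366.
Since all nonzero coefficients share the same sign, |p(3)| = 366 = M_tri(3); the triangle bound is attained at z = 3, so in fact M(r) = 366.

M_tri(3) = 366; |p(3)| = 366; equality at z=3: yes.


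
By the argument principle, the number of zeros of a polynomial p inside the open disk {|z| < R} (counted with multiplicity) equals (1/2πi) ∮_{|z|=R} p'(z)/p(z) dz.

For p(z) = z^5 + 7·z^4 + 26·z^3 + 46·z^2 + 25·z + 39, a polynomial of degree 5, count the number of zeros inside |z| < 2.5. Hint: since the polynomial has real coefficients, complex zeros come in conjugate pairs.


The zeros of p are: (0 + 1i), (0 - 1i), (-2 + 3i), (-2 - 3i), -3.
Their magnitudes are: 1, 1, 3.606, 3.606, 3.
Zeros with |z| < R = 2.5: (0 + 1i), (0 - 1i).
Count = 2.
By the argument principle, (1/2πi) ∮_{|z|=R} p'(z)/p(z) dz equals exactly this count.

Number of zeros inside |z| < 2.5: 2.


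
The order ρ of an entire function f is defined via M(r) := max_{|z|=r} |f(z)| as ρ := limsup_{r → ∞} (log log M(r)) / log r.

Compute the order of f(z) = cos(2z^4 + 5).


Write cos(w) = (e^{iw} ± e^{−iw})/(2 or 2i), so |cos(w)| ≤ e^{|w|}. With w = 2z^4 + 5, |w| ≤ 2r^4 + 5 on |z|=r, giving M(r) ≤ e^{2r^4 + 5} and ρ ≤ 4. For the lower bound, choose z on |z|=r with 2z^4 purely imaginary of modulus 2r^4; then |cos(2z^4 + 5)| grows like e^{2r^4}/2, so ρ ≥ 4. Hence ρ = 4.
Therefore ρ = 4.

Order ρ = 4.


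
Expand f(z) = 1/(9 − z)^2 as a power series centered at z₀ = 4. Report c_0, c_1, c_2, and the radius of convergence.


Let w = z − z₀, so z = z₀ + w.
Then 9 − z = 9 − (z₀ + w) = (9 − z₀) − w = 5 − w.
f(z) = 1/(5 − w)^2 = (1/(5)^2) · (1 − w/(5))^{−2}.
By the binomial series (1−u)^{−2} = Σ_{n≥0} C(n+1, 1) u^n for |u|<1, with u = w/(5):
  c_n = C(n+1, 1) / (5)^(n+2).
  c_0 = 1/(5)^2 = 1/25.
  c_1 = 2/(5)^3 = 2/125.
  c_2 = 3/(5)^4 = 3/625.
The series is valid for |w/d| < 1, i.e. |z − z₀| < |d|.
Radius of convergence: R = |9 − z₀| = |5| = 5 (distance from z₀ to the singularity z = 9).

c_0 = 1/25, c_1 = 2/125, c_2 = 3/625; R = 5.


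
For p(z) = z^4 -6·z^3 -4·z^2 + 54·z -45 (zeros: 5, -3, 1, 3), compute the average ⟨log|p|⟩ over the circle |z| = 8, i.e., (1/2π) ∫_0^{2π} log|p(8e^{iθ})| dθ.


Zeros: -3, 1, 3, 5; r = 8.
Inside |z| < r: -3, 1, 3, 5. Outside (|z| ≥ r): ∅.
p(0) = -45, so log|p(0)| = log(45) = 3.8067.
Apply Jensen: I(r) = log|p(0)| + Σ_k log(r/|z_k|), summed over zeros inside |z| < r.
  log(r/|z_k|) for z_k = 5: log(8/5) = 0.4700
  log(r/|z_k|) for z_k = -3: log(8/3) = 0.9808
  log(r/|z_k|) for z_k = 1: log(8/1) = 2.0794
  log(r/|z_k|) for z_k = 3: log(8/3) = 0.9808
Sum over inside zeros: 4.5111.
I(r) = log|p(0)| + (inside sum) = 3.8067 + 4.5111 = 8.3178.
Closed form (all zeros inside, monic): I(r) = n·log(r) = 4·log(8) = 8.3178. ✓

I(r) ≈ 8.3178.


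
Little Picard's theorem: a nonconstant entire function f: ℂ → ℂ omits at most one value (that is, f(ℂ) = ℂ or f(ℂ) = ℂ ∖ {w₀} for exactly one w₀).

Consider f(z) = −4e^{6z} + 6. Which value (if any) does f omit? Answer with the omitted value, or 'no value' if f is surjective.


Little Picard bounds the complement of f(ℂ) to at most one point.
e^{6z} is never zero on ℂ, so -4·e^{6z} takes every value in ℂ ∖ {0}. Adding 6 shifts the range to ℂ ∖ {6}. Thus f omits exactly the value 6.

Omitted value: 6.


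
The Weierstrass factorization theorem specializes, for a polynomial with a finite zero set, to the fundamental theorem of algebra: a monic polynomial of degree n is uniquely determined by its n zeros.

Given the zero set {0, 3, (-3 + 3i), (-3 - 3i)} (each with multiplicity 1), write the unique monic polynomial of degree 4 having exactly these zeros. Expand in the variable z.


The polynomial is p(z) = ∏_{α ∈ S} (z − α), where S = {0, 3, (-3 + 3i), (-3 - 3i)}.
Expanding the product yields: p(z) = z^4 + 3·z^3 -54·z.
Note conjugate pairs combine to real quadratics: (z − (-3+3i))(z − (-3−3i)) = z² + 6z + 18.
The resulting polynomial has degree 4 and real coefficients as required.

p(z) = z^4 + 3·z^3 -54·z.


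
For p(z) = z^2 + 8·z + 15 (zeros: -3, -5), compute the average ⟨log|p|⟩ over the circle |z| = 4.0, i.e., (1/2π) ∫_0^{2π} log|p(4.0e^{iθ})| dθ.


Zeros: -5, -3; r = 4.0.
Inside |z| < r: -3. Outside (|z| ≥ r): -5.
p(0) = 15, so log|p(0)| = log(15) = 2.7081.
Apply Jensen: I(r) = log|p(0)| + Σ_k log(r/|z_k|), summed over zeros inside |z| < r.
  log(r/|z_k|) for z_k = -3: log(4.0/3) = 0.2877
  Outside zeros (-5) contribute nothing to the Jensen sum.
Sum over inside zeros: 0.2877.
I(r) = log|p(0)| + (inside sum) = 2.7081 + 0.2877 = 2.9957.
Note: since some zeros are outside |z| ≤ r, the simplified n·log(r) form does NOT apply — only the inside zeros contribute.

I(r) ≈ 2.9957.


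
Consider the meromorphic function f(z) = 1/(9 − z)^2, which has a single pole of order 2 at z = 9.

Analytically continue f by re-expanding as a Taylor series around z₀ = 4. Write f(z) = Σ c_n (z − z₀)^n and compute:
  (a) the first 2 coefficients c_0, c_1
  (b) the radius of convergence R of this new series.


Let w = z − z₀, so z = z₀ + w.
Then 9 − z = 9 − (z₀ + w) = (9 − z₀) − w = 5 − w.
f(z) = 1/(5 − w)^2 = (1/(5)^2) · (1 − w/(5))^{−2}.
By the binomial series (1−u)^{−2} = Σ_{n≥0} C(n+1, 1) u^n for |u|<1, with u = w/(5):
  c_n = C(n+1, 1) / (5)^(n+2).
  c_0 = 1/(5)^2 = 1/25.
  c_1 = 2/(5)^3 = 2/125.
The series is valid for |w/d| < 1, i.e. |z − z₀| < |d|.
Radius of convergence: R = |9 − z₀| = |5| = 5 (distance from z₀ to the singularity z = 9).

c_0 = 1/25, c_1 = 2/125; R = 5.


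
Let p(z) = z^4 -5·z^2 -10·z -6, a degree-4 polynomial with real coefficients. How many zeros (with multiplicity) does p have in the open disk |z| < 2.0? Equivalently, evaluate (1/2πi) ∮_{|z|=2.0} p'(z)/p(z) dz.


The zeros of p are: -1, 3, (-1 + 1i), (-1 - 1i).
Their magnitudes are: 1, 3, 1.414, 1.414.
Zeros with |z| < R = 2.0: -1, (-1 + 1i), (-1 - 1i).
Count = 3.
By the argument principle, (1/2πi) ∮_{|z|=R} p'(z)/p(z) dz equals exactly this count.

Number of zeros inside |z| < 2.0: 3.


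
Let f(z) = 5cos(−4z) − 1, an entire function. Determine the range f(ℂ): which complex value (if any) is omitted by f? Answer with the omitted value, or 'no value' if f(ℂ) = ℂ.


Little Picard bounds the complement of f(ℂ) to at most one point.
cos is entire and surjective onto ℂ: for every w ∈ ℂ, cos(ζ) = w has a solution ζ ∈ ℂ (e.g., via the complex inverse arccos). With ζ = −4z this gives z = ζ/(-4). Then 5·cos(−4z) takes every value in 5·ℂ = ℂ, and adding -1 is a bijection of ℂ. So f is surjective and omits no value. (Note: only on the real line is cos bounded by [−1, 1].)

Omitted value: no value.


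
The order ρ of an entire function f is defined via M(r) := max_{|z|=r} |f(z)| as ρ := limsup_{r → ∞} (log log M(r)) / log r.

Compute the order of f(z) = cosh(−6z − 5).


cosh(w) is a linear combination of e^{iw} and e^{−iw} (or e^w, e^{−w} in the hyperbolic case), so |cosh(w)| ≤ e^{|w|}. With w = −6z − 5, |w| ≤ 6|z| + 5 = 6r + 5 on |z| = r, giving M(r) ≤ e^{6r + 5}, so ρ ≤ 1. On a suitable ray (z = it for sin/cos; z = t for sinh/cosh, t real → ∞), |cosh(−6z − 5)| grows like e^{6|t|}/2, so ρ ≥ 1. Hence ρ = 1.
Therefore ρ = 1.

Order ρ = 1.


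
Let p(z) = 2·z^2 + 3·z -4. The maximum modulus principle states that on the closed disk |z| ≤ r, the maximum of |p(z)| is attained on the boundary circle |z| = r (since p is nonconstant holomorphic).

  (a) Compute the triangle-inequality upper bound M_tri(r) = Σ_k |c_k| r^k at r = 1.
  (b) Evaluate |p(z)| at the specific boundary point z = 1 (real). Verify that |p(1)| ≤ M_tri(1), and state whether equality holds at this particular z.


Coefficients: c_0 = -4, c_1 = 3, c_2 = 2. Radius r = 1.
Part (a). Triangle bound: M_tri(r) = Σ_k |c_k| r^k
  = |-4|·1^0 + |3|·1^1 + |2|·1^2
  = 4 + 3 + 2 = 9.
This bounds M(r) := max_{|z|=r} |p(z)| from above; equality holds iff all terms c_k z^k can be made to align in phase at a single z on |z|=r.
Part (b). At z = 1 (real, on the circle |z| = r):
  p(1) = (-4)·1^0 + (3)·1^1 + (2)·1^2 = 1.
  |p(1)| = 1.
Check: |p(1)| = 1 ≤ 9 = M_tri(1). ✓ Equality does not hold at z = 1 (the coefficients have mixed signs, so the terms do not all align in phase there).

M_tri(1) = 9; |p(1)| = 1; equality at z=1: no.


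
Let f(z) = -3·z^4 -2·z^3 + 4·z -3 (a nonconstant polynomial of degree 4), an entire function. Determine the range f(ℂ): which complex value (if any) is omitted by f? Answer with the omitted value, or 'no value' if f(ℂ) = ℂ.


Little Picard bounds the complement of f(ℂ) to at most one point.
For every w ∈ ℂ, the equation p(z) − w = 0 is a nonconstant polynomial in z and hence has at least one root by the fundamental theorem of algebra. So p is surjective onto ℂ, omitting no value.

Omitted value: no value.


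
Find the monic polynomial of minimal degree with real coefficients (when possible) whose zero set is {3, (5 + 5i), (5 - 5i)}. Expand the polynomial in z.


The polynomial is p(z) = ∏_{α ∈ S} (z − α), where S = {3, (5 + 5i), (5 - 5i)}.
Expanding the product yields: p(z) = z^3 -13·z^2 + 80·z -150.
Note conjugate pairs combine to real quadratics: (z − (5+5i))(z − (5−5i)) = z² − 10z + 50.
The resulting polynomial has degree 3 and real coefficients as required.

p(z) = z^3 -13·z^2 + 80·z -150.


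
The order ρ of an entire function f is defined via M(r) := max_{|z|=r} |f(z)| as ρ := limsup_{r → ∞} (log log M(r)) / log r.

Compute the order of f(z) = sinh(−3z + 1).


sinh(w) is a linear combination of e^{iw} and e^{−iw} (or e^w, e^{−w} in the hyperbolic case), so |sinh(w)| ≤ e^{|w|}. With w = −3z + 1, |w| ≤ 3|z| + 1 = 3r + 1 on |z| = r, giving M(r) ≤ e^{3r + 1}, so ρ ≤ 1. On a suitable ray (z = it for sin/cos; z = t for sinh/cosh, t real → ∞), |sinh(−3z + 1)| grows like e^{3|t|}/2, so ρ ≥ 1. Hence ρ = 1.
Therefore ρ = 1.

Order ρ = 1.


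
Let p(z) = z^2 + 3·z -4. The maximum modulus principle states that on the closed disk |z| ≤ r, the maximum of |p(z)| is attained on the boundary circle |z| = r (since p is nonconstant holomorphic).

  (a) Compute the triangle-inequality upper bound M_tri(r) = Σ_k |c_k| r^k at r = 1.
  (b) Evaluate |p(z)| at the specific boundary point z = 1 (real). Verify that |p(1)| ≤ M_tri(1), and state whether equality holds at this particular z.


Coefficients: c_0 = -4, c_1 = 3, c_2 = 1. Radius r = 1.
Part (a). Triangle bound: M_tri(r) = Σ_k |c_k| r^k
  = |-4|·1^0 + |3|·1^1 + |1|·1^2
  = 4 + 3 + 1 = 8.
This bounds M(r) := max_{|z|=r} |p(z)| from above; equality holds iff all terms c_k z^k can be made to align in phase at a single z on |z|=r.
Part (b). At z = 1 (real, on the circle |z| = r):
  p(1) = (-4)·1^0 + (3)·1^1 + (1)·1^2 = 0.
  |p(1)| = 0.
Check: |p(1)| = 0 ≤ 8 = M_tri(1). ✓ Equality does not hold at z = 1 (the coefficients have mixed signs, so the terms do not all align in phase there).

M_tri(1) = 8; |p(1)| = 0; equality at z=1: no.


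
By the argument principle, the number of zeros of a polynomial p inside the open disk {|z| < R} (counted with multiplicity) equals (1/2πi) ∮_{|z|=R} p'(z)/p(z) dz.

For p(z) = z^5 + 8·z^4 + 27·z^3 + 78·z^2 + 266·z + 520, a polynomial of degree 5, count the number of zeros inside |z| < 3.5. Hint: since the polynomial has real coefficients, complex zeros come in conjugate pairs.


The zeros of p are: -4, (1 + 3i), (1 - 3i), (-3 + 2i), (-3 - 2i).
Their magnitudes are: 4, 3.162, 3.162, 3.606, 3.606.
Zeros with |z| < R = 3.5: (1 + 3i), (1 - 3i).
Count = 2.
By the argument principle, (1/2πi) ∮_{|z|=R} p'(z)/p(z) dz equals exactly this count.

Number of zeros inside |z| < 3.5: 2.


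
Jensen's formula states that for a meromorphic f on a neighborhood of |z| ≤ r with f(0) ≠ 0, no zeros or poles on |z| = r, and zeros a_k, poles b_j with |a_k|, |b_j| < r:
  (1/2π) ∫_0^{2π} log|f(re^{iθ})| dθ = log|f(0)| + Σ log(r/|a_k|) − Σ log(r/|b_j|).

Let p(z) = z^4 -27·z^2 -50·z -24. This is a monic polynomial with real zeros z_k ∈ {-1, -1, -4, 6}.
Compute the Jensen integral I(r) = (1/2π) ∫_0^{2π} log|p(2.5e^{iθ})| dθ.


Zeros: -4, -1, -1, 6; r = 2.5.
Inside |z| < r: -1, -1. Outside (|z| ≥ r): -4, 6.
p(0) = -24, so log|p(0)| = log(24) = 3.1781.
Apply Jensen: I(r) = log|p(0)| + Σ_k log(r/|z_k|), summed over zeros inside |z| < r.
  log(r/|z_k|) for z_k = -1: log(2.5/1) = 0.9163
  log(r/|z_k|) for z_k = -1: log(2.5/1) = 0.9163
  Outside zeros (-4, 6) contribute nothing to the Jensen sum.
Sum over inside zeros: 1.8326.
I(r) = log|p(0)| + (inside sum) = 3.1781 + 1.8326 = 5.0106.
Note: since some zeros are outside |z| ≤ r, the simplified n·log(r) form does NOT apply — only the inside zeros contribute.

I(r) ≈ 5.0106.


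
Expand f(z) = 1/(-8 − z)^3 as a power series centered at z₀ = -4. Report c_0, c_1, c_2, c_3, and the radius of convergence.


Let w = z − z₀, so z = z₀ + w.
Then -8 − z = -8 − (z₀ + w) = (-8 − z₀) − w = -4 − w.
f(z) = 1/(-4 − w)^3 = (1/(-4)^3) · (1 − w/(-4))^{−3}.
By the binomial series (1−u)^{−3} = Σ_{n≥0} C(n+2, 2) u^n for |u|<1, with u = w/(-4):
  c_n = C(n+2, 2) / (-4)^(n+3).
  c_0 = 1/(-4)^3 = -1/64.
  c_1 = 3/(-4)^4 = 3/256.
  c_2 = 6/(-4)^5 = -3/512.
  c_3 = 10/(-4)^6 = 5/2048.
The series is valid for |w/d| < 1, i.e. |z − z₀| < |d|.
Radius of convergence: R = |-8 − z₀| = |-4| = 4 (distance from z₀ to the singularity z = -8).

c_0 = -1/64, c_1 = 3/256, c_2 = -3/512, c_3 = 5/2048; R = 4.


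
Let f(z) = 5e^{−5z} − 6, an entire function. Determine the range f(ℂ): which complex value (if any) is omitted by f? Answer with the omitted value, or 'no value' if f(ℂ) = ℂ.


Little Picard bounds the complement of f(ℂ) to at most one point.
e^{−5z} is never zero on ℂ, so 5·e^{−5z} takes every value in ℂ ∖ {0}. Adding -6 shifts the range to ℂ ∖ {-6}. Thus f omits exactly the value -6.

Omitted value: -6.


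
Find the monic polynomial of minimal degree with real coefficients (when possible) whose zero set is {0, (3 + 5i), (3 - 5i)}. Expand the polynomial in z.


The polynomial is p(z) = ∏_{α ∈ S} (z − α), where S = {0, (3 + 5i), (3 - 5i)}.
Expanding the product yields: p(z) = z^3 -6·z^2 + 34·z.
Note conjugate pairs combine to real quadratics: (z − (3+5i))(z − (3−5i)) = z² − 6z + 34.
The resulting polynomial has degree 3 and real coefficients as required.

p(z) = z^3 -6·z^2 + 34·z.


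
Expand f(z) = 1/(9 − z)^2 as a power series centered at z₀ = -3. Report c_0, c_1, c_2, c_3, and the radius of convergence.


Let w = z − z₀, so z = z₀ + w.
Then 9 − z = 9 − (z₀ + w) = (9 − z₀) − w = 12 − w.
f(z) = 1/(12 − w)^2 = (1/(12)^2) · (1 − w/(12))^{−2}.
By the binomial series (1−u)^{−2} = Σ_{n≥0} C(n+1, 1) u^n for |u|<1, with u = w/(12):
  c_n = C(n+1, 1) / (12)^(n+2).
  c_0 = 1/(12)^2 = 1/144.
  c_1 = 2/(12)^3 = 1/864.
  c_2 = 3/(12)^4 = 1/6912.
  c_3 = 4/(12)^5 = 1/62208.
The series is valid for |w/d| < 1, i.e. |z − z₀| < |d|.
Radius of convergence: R = |9 − z₀| = |12| = 12 (distance from z₀ to the singularity z = 9).

c_0 = 1/144, c_1 = 1/864, c_2 = 1/6912, c_3 = 1/62208; R = 12.


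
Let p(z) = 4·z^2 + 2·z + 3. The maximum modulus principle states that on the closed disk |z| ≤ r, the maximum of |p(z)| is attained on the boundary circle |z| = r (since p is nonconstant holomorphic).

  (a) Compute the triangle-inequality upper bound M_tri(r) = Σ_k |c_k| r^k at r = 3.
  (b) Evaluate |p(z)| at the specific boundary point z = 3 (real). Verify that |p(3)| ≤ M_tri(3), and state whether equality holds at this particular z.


Coefficients: c_0 = 3, c_1 = 2, c_2 = 4. Radius r = 3.
Part (a). Triangle bound: M_tri(r) = Σ_k |c_k| r^k
  = |3|·3^0 + |2|·3^1 + |4|·3^2
  = 3 + 6 + 36 = 45.
This bounds M(r) := max_{|z|=r} |p(z)| from above; equality holds iff all terms c_k z^k can be made to align in phase at a single z on |z|=r.
Part (b). At z = 3 (real, on the circle |z| = r):
  p(3) = (3)·3^0 + (2)·3^1 + (4)·3^2 = 45.
  |p(3)| = 45.
Since all nonzero coefficients share the same sign, |p(3)| = 45 = M_tri(3); the triangle bound is attained at z = 3, so in fact M(r) = 45.

M_tri(3) = 45; |p(3)| = 45; equality at z=3: yes.


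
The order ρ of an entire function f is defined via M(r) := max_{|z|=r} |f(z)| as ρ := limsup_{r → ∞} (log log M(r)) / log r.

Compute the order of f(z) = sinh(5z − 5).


sinh(w) is a linear combination of e^{iw} and e^{−iw} (or e^w, e^{−w} in the hyperbolic case), so |sinh(w)| ≤ e^{|w|}. With w = 5z − 5, |w| ≤ 5|z| + 5 = 5r + 5 on |z| = r, giving M(r) ≤ e^{5r + 5}, so ρ ≤ 1. On a suitable ray (z = it for sin/cos; z = t for sinh/cosh, t real → ∞), |sinh(5z − 5)| grows like e^{5|t|}/2, so ρ ≥ 1. Hence ρ = 1.
Therefore ρ = 1.

Order ρ = 1.


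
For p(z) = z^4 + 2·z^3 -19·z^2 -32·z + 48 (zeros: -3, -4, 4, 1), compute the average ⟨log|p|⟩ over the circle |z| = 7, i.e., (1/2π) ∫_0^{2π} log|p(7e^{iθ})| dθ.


Zeros: -4, -3, 1, 4; r = 7.
Inside |z| < r: -4, -3, 1, 4. Outside (|z| ≥ r): ∅.
p(0) = 48, so log|p(0)| = log(48) = 3.8712.
Apply Jensen: I(r) = log|p(0)| + Σ_k log(r/|z_k|), summed over zeros inside |z| < r.
  log(r/|z_k|) for z_k = -3: log(7/3) = 0.8473
  log(r/|z_k|) for z_k = -4: log(7/4) = 0.5596
  log(r/|z_k|) for z_k = 4: log(7/4) = 0.5596
  log(r/|z_k|) for z_k = 1: log(7/1) = 1.9459
Sum over inside zeros: 3.9124.
I(r) = log|p(0)| + (inside sum) = 3.8712 + 3.9124 = 7.7836.
Closed form (all zeros inside, monic): I(r) = n·log(r) = 4·log(7) = 7.7836. ✓

I(r) ≈ 7.7836.


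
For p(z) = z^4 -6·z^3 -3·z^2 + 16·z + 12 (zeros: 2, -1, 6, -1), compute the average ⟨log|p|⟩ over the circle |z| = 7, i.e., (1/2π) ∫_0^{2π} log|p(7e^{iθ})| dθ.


Zeros: -1, -1, 2, 6; r = 7.
Inside |z| < r: -1, -1, 2, 6. Outside (|z| ≥ r): ∅.
p(0) = 12, so log|p(0)| = log(12) = 2.4849.
Apply Jensen: I(r) = log|p(0)| + Σ_k log(r/|z_k|), summed over zeros inside |z| < r.
  log(r/|z_k|) for z_k = 2: log(7/2) = 1.2528
  log(r/|z_k|) for z_k = -1: log(7/1) = 1.9459
  log(r/|z_k|) for z_k = 6: log(7/6) = 0.1542
  log(r/|z_k|) for z_k = -1: log(7/1) = 1.9459
Sum over inside zeros: 5.2987.
I(r) = log|p(0)| + (inside sum) = 2.4849 + 5.2987 = 7.7836.
Closed form (all zeros inside, monic): I(r) = n·log(r) = 4·log(7) = 7.7836. ✓

I(r) ≈ 7.7836.


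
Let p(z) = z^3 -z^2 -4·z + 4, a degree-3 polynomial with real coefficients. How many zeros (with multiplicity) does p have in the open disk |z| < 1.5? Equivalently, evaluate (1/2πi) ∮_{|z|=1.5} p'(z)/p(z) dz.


The zeros of p are: 2, -2, 1.
Their magnitudes are: 2, 2, 1.
Zeros with |z| < R = 1.5: 1.
Count = 1.
By the argument principle, (1/2πi) ∮_{|z|=R} p'(z)/p(z) dz equals exactly this count.

Number of zeros inside |z| < 1.5: 1.


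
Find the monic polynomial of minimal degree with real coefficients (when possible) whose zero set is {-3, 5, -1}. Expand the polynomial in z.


The polynomial is p(z) = ∏_{α ∈ S} (z − α), where S = {-3, 5, -1}.
Expanding the product yields: p(z) = z^3 -z^2 -17·z -15.
The resulting polynomial has degree 3 and real coefficients as required.

p(z) = z^3 -z^2 -17·z -15.


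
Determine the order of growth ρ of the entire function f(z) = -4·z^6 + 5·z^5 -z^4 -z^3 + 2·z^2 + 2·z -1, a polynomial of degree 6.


|f(z)| ≤ Σ|c_k|·r^k = O(r^6) as r → ∞. Polynomial growth is O(e^{r^ε}) for every ε > 0 (since r^6/e^{r^ε} → 0), so ρ ≤ ε for all ε > 0, i.e. ρ = 0. Every nonconstant polynomial has order 0.
Therefore ρ = 0.

Order ρ = 0.


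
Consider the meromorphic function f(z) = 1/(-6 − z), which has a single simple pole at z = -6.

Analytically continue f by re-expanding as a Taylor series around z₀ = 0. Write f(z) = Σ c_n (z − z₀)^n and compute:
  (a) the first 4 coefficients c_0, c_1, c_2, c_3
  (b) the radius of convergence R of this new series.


Let w = z − z₀, so z = z₀ + w.
Then -6 − z = -6 − (z₀ + w) = (-6 − z₀) − w = -6 − w.
f(z) = 1/(-6 − w) = (1/(-6)) · 1/(1 − w/(-6)) = Σ_{n≥0} w^n / (-6)^(n+1).
So c_n = 1/(-6)^(n+1):
  c_0 = 1/(-6)^1 = -1/6.
  c_1 = 1/(-6)^2 = 1/36.
  c_2 = 1/(-6)^3 = -1/216.
  c_3 = 1/(-6)^4 = 1/1296.
The series is valid for |w/d| < 1, i.e. |z − z₀| < |d|.
Radius of convergence: R = |-6 − z₀| = |-6| = 6 (distance from z₀ to the singularity z = -6).

c_0 = -1/6, c_1 = 1/36, c_2 = -1/216, c_3 = 1/1296; R = 6.


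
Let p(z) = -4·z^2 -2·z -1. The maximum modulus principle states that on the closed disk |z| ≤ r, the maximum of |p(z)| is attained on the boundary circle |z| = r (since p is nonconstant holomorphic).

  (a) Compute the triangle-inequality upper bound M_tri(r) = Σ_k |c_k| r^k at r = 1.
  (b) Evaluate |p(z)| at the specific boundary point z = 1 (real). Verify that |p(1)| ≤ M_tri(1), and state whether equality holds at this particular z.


Coefficients: c_0 = -1, c_1 = -2, c_2 = -4. Radius r = 1.
Part (a). Triangle bound: M_tri(r) = Σ_k |c_k| r^k
  = |-1|·1^0 + |-2|·1^1 + |-4|·1^2
  = 1 + 2 + 4 = 7.
This bounds M(r) := max_{|z|=r} |p(z)| from above; equality holds iff all terms c_k z^k can be made to align in phase at a single z on |z|=r.
Part (b). At z = 1 (real, on the circle |z| = r):
  p(1) = (-1)·1^0 + (-2)·1^1 + (-4)·1^2 = -7.
  |p(1)| = 7.
Since all nonzero coefficients share the same sign, |p(1)| = 7 = M_tri(1); the triangle bound is attained at z = 1, so in fact M(r) = 7.

M_tri(1) = 7; |p(1)| = 7; equality at z=1: yes.


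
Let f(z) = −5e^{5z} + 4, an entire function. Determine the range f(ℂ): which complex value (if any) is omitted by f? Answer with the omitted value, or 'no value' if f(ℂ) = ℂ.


Little Picard bounds the complement of f(ℂ) to at most one point.
e^{5z} is never zero on ℂ, so -5·e^{5z} takes every value in ℂ ∖ {0}. Adding 4 shifts the range to ℂ ∖ {4}. Thus f omits exactly the value 4.

Omitted value: 4.


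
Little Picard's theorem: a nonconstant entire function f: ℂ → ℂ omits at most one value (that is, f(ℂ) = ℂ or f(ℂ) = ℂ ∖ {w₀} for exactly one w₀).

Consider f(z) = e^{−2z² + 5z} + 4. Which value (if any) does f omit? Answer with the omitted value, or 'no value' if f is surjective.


Little Picard bounds the complement of f(ℂ) to at most one point.
The exponent g(z) = −2z² + 5z is a nonconstant polynomial, hence surjective onto ℂ. So e^{g(z)} takes every value in {e^w : w ∈ ℂ} = ℂ ∖ {0}. Adding 4 shifts the range to ℂ ∖ {4}. f omits exactly 4.

Omitted value: 4.


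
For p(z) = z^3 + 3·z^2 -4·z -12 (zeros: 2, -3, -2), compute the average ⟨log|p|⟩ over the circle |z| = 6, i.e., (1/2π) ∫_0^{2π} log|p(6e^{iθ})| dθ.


Zeros: -3, -2, 2; r = 6.
Inside |z| < r: -3, -2, 2. Outside (|z| ≥ r): ∅.
p(0) = -12, so log|p(0)| = log(12) = 2.4849.
Apply Jensen: I(r) = log|p(0)| + Σ_k log(r/|z_k|), summed over zeros inside |z| < r.
  log(r/|z_k|) for z_k = 2: log(6/2) = 1.0986
  log(r/|z_k|) for z_k = -3: log(6/3) = 0.6931
  log(r/|z_k|) for z_k = -2: log(6/2) = 1.0986
Sum over inside zeros: 2.8904.
I(r) = log|p(0)| + (inside sum) = 2.4849 + 2.8904 = 5.3753.
Closed form (all zeros inside, monic): I(r) = n·log(r) = 3·log(6) = 5.3753. ✓

I(r) ≈ 5.3753.
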